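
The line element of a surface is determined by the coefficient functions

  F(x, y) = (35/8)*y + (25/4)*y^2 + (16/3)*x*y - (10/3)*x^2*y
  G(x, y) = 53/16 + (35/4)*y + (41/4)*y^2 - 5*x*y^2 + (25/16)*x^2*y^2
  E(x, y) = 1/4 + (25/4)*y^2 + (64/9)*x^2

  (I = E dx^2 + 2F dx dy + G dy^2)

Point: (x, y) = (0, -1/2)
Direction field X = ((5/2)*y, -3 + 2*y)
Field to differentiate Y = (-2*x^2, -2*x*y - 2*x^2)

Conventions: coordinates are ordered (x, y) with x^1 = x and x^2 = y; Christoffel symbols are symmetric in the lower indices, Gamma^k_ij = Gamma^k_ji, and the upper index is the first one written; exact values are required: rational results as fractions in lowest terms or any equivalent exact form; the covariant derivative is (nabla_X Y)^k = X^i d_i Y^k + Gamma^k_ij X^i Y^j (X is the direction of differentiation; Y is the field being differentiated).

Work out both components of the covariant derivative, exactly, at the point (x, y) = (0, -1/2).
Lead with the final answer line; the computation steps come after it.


Answer: (nabla_X Y)^x = 0, (nabla_X Y)^y = -5/4

E = 29/16, F = -5/8, G = 3/2 at the point
E_x = 0, E_y = -25/4, F_x = -8/3, F_y = -15/8, G_x = -5/4, G_y = -3/2
EG - F^2 = 149/64;  g^inv = (64/149) * [[3/2, 5/8], [5/8, 29/16]]
first-kind symbols [ij,l] = (1/2)(d_i g_jl + d_j g_il - d_l g_ij): [xx,x] = E_x/2 = 0, [xx,y] = F_x - E_y/2 = 11/24, [xy,x] = E_y/2 = -25/8, [xy,y] = G_x/2 = -5/8, [yy,x] = F_y - G_x/2 = -5/4, [yy,y] = G_y/2 = -3/4
Gamma^x_ij = (G*[ij,x] - F*[ij,y])/(EG - F^2), Gamma^y_ij = (E*[ij,y] - F*[ij,x])/(EG - F^2)
Gamma_xxx = 55/447, Gamma_xxy = -325/149, Gamma_xyy = -150/149, Gamma_yxx = 319/894, Gamma_yxy = -395/298, Gamma_yyy = -137/149
X = (-5/4, -4), Y = (0, 0) at the point


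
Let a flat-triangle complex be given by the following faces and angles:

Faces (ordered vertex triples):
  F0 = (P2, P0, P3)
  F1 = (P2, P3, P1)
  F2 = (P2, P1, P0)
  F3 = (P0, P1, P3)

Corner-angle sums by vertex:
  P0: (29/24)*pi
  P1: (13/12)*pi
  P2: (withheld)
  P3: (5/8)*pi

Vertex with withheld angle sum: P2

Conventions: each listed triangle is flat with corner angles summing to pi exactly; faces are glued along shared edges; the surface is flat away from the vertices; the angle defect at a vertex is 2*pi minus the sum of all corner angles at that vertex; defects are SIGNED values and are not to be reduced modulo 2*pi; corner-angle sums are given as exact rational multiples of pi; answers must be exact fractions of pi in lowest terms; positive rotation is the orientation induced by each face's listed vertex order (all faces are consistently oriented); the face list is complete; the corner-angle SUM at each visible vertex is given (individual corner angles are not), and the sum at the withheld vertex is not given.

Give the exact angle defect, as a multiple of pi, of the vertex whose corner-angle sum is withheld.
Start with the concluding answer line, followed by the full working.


Answer: defect(P2) = (11/12)*pi

V = 4, E = 6, F = 4; chi = V - E + F = 2
Gauss-Bonnet: total defect = 2*pi*chi = 4*pi; visible defects sum to (37/12)*pi


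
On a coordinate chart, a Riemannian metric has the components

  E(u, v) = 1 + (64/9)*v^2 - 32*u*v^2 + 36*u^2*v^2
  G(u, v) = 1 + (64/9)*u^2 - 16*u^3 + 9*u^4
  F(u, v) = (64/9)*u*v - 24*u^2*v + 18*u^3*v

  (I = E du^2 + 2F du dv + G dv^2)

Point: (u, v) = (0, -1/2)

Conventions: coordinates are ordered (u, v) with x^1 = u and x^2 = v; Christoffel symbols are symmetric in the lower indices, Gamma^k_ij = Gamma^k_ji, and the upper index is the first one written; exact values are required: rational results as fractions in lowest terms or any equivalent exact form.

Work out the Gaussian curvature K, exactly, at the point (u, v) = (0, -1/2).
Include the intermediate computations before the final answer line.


E = 25/9, F = 0, G = 1, EG - F^2 = 25/9 at the point
E_u = -8, E_v = -64/9, F_u = -32/9, F_v = 0, G_u = 0, G_v = 0
E_vv = 128/9, F_uv = 64/9, G_uu = 128/9
By Brioschi, K is (det M1 - det M2) divided by (EG - F^2) squared.
M1 = [[-E_vv/2 + F_uv - G_uu/2, E_u/2, F_u - E_v/2], [F_v - G_u/2, E, F], [G_v/2, F, G]] = [[-64/9, -4, 0], [0, 25/9, 0], [0, 0, 1]]; det M1 = -1600/81
M2 = [[0, E_v/2, G_u/2], [E_v/2, E, F], [G_u/2, F, G]] = [[0, -32/9, 0], [-32/9, 25/9, 0], [0, 0, 1]]; det M2 = -1024/81
det M1 - det M2 = -64/9; K = -64/9 / (25/9)^2 = -576/625

Answer: K = -576/625


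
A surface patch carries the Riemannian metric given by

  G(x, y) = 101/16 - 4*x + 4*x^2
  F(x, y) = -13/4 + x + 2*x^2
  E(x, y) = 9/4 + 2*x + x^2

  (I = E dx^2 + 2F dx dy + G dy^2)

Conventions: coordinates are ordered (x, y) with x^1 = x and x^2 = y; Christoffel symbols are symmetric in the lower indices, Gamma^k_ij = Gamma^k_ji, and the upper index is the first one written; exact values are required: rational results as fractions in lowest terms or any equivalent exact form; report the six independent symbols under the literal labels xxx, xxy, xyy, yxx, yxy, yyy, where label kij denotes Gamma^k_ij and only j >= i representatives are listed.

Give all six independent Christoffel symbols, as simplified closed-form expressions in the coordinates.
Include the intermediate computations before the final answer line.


E = 9/4 + 2*x + x^2; F = -13/4 + x + 2*x^2; G = 101/16 - 4*x + 4*x^2
Gamma^k_ij = (1/2) g^{kl} (d_i g_jl + d_j g_il - d_l g_ij), with g^inv = (1/(EG-F^2)) [[G, -F], [-F, E]]
first partials: E_x = 2 + 2*x, E_y = 0, F_x = 1 + 4*x, F_y = 0, G_x = -4 + 8*x, G_y = 0
D = EG - F^2 = 233/64 + (81/8)*x + (309/16)*x^2
expanded: Gamma^x_xx = (G E_x - 2F F_x + F E_y)/(2D), Gamma^x_xy = (G E_y - F G_x)/(2D), Gamma^x_yy = (2G F_y - G G_x - F G_y)/(2D), Gamma^y_xx = (2E F_x - E E_y - F E_x)/(2D), Gamma^y_xy = (E G_x - F E_y)/(2D), Gamma^y_yy = (E G_y - 2F F_y + F G_x)/(2D); substitute and cancel common factors

Answer: Gamma_xxx = (-256*x^3 - 384*x^2 + 916*x + 612)/(1236*x^2 + 648*x + 233), Gamma_xxy = (-512*x^3 + 960*x - 416)/(1236*x^2 + 648*x + 233), Gamma_xyy = (-1024*x^3 + 1536*x^2 - 2128*x + 808)/(1236*x^2 + 648*x + 233), Gamma_yxx = (128*x^3 + 384*x^2 + 848*x + 352)/(1236*x^2 + 648*x + 233), Gamma_yxy = (256*x^3 + 384*x^2 + 320*x - 288)/(1236*x^2 + 648*x + 233), Gamma_yyy = (512*x^3 - 960*x + 416)/(1236*x^2 + 648*x + 233)


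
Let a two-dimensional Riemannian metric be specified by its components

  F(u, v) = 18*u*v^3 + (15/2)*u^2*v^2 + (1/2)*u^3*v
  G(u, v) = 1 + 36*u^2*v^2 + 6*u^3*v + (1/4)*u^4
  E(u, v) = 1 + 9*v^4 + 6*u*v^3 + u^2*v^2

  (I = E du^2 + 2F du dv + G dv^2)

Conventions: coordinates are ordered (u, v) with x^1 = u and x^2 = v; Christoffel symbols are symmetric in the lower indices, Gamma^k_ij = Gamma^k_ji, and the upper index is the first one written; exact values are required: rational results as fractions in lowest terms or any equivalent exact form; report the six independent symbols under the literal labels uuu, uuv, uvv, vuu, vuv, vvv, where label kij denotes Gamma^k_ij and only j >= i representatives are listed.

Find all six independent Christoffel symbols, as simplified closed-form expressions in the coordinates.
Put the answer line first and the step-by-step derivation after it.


Answer: Gamma_uuu = (4*u*v^2 + 12*v^3)/(u^4 + 24*u^3*v + 148*u^2*v^2 + 24*u*v^3 + 36*v^4 + 4), Gamma_uuv = (4*u^2*v + 36*u*v^2 + 72*v^3)/(u^4 + 24*u^3*v + 148*u^2*v^2 + 24*u*v^3 + 36*v^4 + 4), Gamma_uvv = (24*u^2*v + 72*u*v^2)/(u^4 + 24*u^3*v + 148*u^2*v^2 + 24*u*v^3 + 36*v^4 + 4), Gamma_vuu = (2*u^2*v + 24*u*v^2)/(u^4 + 24*u^3*v + 148*u^2*v^2 + 24*u*v^3 + 36*v^4 + 4), Gamma_vuv = (2*u^3 + 36*u^2*v + 144*u*v^2)/(u^4 + 24*u^3*v + 148*u^2*v^2 + 24*u*v^3 + 36*v^4 + 4), Gamma_vvv = (12*u^3 + 144*u^2*v)/(u^4 + 24*u^3*v + 148*u^2*v^2 + 24*u*v^3 + 36*v^4 + 4)

E = 1 + 9*v^4 + 6*u*v^3 + u^2*v^2; F = 18*u*v^3 + (15/2)*u^2*v^2 + (1/2)*u^3*v; G = 1 + 36*u^2*v^2 + 6*u^3*v + (1/4)*u^4
Gamma^k_ij = (1/2) g^{kl} (d_i g_jl + d_j g_il - d_l g_ij), with g^inv = (1/(EG-F^2)) [[G, -F], [-F, E]]
first partials: E_u = 6*v^3 + 2*u*v^2, E_v = 36*v^3 + 18*u*v^2 + 2*u^2*v, F_u = 18*v^3 + 15*u*v^2 + (3/2)*u^2*v, F_v = 54*u*v^2 + 15*u^2*v + (1/2)*u^3, G_u = 72*u*v^2 + 18*u^2*v + u^3, G_v = 72*u^2*v + 6*u^3
D = EG - F^2 = 1 + 9*v^4 + 6*u*v^3 + 37*u^2*v^2 + 6*u^3*v + (1/4)*u^4
expanded: Gamma^u_uu = (G E_u - 2F F_u + F E_v)/(2D), Gamma^u_uv = (G E_v - F G_u)/(2D), Gamma^u_vv = (2G F_v - G G_u - F G_v)/(2D), Gamma^v_uu = (2E F_u - E E_v - F E_u)/(2D), Gamma^v_uv = (E G_u - F E_v)/(2D), Gamma^v_vv = (E G_v - 2F F_v + F G_u)/(2D); substitute and cancel common factors


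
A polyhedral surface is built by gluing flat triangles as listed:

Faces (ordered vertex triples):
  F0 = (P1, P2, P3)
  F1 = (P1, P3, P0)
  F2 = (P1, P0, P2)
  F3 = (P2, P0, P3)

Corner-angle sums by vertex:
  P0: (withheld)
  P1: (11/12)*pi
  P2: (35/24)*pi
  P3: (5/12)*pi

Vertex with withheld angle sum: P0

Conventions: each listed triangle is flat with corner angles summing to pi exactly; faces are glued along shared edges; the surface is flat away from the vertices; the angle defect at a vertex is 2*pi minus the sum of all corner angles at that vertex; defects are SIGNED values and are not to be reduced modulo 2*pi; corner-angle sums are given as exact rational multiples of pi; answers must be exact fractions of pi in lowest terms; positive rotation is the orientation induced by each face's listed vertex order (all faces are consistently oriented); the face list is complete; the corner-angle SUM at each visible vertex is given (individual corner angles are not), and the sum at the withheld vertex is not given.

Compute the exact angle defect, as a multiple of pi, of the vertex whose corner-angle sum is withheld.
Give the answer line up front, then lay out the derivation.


Answer: defect(P0) = (19/24)*pi

V = 4, E = 6, F = 4; chi = V - E + F = 2
Gauss-Bonnet: total defect = 2*pi*chi = 4*pi; visible defects sum to (77/24)*pi


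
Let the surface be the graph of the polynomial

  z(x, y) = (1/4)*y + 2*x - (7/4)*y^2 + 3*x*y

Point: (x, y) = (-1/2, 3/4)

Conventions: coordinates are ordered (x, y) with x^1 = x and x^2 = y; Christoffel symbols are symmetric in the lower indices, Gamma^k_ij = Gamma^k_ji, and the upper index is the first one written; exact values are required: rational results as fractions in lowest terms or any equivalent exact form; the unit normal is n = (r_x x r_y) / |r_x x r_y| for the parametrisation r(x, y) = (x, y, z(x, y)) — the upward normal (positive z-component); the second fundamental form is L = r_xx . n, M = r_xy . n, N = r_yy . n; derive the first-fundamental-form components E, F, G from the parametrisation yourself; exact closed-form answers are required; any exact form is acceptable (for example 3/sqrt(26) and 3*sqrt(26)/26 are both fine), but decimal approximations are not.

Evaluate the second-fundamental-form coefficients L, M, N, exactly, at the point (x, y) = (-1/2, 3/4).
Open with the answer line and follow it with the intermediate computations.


Answer: L = 0, M = 8*sqrt(2181)/727, N = -28*sqrt(2181)/2181

z_x = 17/4, z_y = -31/8, z_xx = 0, z_xy = 3, z_yy = -7/2
E = 305/16, F = -527/32, G = 1025/64; answer radicand W^2 = 2181/64
unnormalised second-form numerators: l = 0, m = 3, n = -7/2; L = l/sqrt(2181/64), and similarly M = m/sqrt(W^2), N = n/sqrt(W^2)


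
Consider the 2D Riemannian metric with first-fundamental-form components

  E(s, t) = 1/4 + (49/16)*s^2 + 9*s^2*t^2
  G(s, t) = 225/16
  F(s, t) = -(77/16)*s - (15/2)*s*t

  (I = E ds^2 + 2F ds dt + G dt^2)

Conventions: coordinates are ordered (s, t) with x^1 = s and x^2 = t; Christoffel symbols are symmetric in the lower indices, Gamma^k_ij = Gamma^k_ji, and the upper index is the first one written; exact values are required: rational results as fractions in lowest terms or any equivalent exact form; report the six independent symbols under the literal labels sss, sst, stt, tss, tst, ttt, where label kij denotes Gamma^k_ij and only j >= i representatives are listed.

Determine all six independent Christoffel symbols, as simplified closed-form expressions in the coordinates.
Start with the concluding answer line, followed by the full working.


Answer: Gamma_sss = (-4320*s^3*t^2 - 2772*s^3*t + 4500*s*t^2 - 4620*s*t + 1274*s)/(4500*s^2*t^2 - 4620*s^2*t + 1274*s^2 + 225), Gamma_sst = 8100*s^2*t/(4500*s^2*t^2 - 4620*s^2*t + 1274*s^2 + 225), Gamma_stt = -6750*s/(4500*s^2*t^2 - 4620*s^2*t + 1274*s^2 + 225), Gamma_tss = (-5184*s^4*t^3 - 1764*s^4*t - 144*s^2*t - 120*t - 77)/(4500*s^2*t^2 - 4620*s^2*t + 1274*s^2 + 225), Gamma_tst = (4320*s^3*t^2 + 2772*s^3*t)/(4500*s^2*t^2 - 4620*s^2*t + 1274*s^2 + 225), Gamma_ttt = (-3600*s^2*t - 2310*s^2)/(4500*s^2*t^2 - 4620*s^2*t + 1274*s^2 + 225)

E = 1/4 + (49/16)*s^2 + 9*s^2*t^2; F = -(77/16)*s - (15/2)*s*t; G = 225/16
Gamma^k_ij = (1/2) g^{kl} (d_i g_jl + d_j g_il - d_l g_ij), with g^inv = (1/(EG-F^2)) [[G, -F], [-F, E]]
first partials: E_s = (49/8)*s + 18*s*t^2, E_t = 18*s^2*t, F_s = -77/16 - (15/2)*t, F_t = -(15/2)*s, G_s = 0, G_t = 0
D = EG - F^2 = 225/64 + (637/32)*s^2 - (1155/16)*s^2*t + (1125/16)*s^2*t^2
expanded: Gamma^s_ss = (G E_s - 2F F_s + F E_t)/(2D), Gamma^s_st = (G E_t - F G_s)/(2D), Gamma^s_tt = (2G F_t - G G_s - F G_t)/(2D), Gamma^t_ss = (2E F_s - E E_t - F E_s)/(2D), Gamma^t_st = (E G_s - F E_t)/(2D), Gamma^t_tt = (E G_t - 2F F_t + F G_s)/(2D); substitute and cancel common factors


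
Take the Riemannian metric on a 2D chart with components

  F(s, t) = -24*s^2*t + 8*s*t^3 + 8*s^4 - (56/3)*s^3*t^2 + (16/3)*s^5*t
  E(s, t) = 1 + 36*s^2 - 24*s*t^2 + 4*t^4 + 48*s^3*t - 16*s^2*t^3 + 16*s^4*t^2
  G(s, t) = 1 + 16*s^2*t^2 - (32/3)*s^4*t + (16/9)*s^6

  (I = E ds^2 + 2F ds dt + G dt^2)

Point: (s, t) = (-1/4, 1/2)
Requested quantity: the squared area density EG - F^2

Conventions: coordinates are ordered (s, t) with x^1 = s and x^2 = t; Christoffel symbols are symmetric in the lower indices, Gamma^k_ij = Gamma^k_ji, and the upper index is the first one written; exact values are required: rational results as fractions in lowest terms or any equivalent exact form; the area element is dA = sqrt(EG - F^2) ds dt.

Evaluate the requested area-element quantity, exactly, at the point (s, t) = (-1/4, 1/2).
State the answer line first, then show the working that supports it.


Answer: EG - F^2 = 10933/2304

E = 289/64, F = -115/128, G = 2833/2304; EG - F^2 = 10933/2304


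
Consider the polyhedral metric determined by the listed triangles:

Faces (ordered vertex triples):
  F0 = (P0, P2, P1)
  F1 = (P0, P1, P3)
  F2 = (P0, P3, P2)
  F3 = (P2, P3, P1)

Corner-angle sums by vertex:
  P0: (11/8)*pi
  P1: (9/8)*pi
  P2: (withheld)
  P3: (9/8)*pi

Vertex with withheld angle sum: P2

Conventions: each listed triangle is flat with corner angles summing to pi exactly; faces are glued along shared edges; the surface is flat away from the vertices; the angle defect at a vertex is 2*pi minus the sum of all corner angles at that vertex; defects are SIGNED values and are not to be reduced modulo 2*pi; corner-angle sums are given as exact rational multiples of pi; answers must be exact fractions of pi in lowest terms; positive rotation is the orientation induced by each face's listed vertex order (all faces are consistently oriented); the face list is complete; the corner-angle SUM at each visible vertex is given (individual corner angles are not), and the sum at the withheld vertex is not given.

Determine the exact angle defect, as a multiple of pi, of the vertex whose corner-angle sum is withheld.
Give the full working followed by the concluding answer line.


V = 4, E = 6, F = 4; chi = V - E + F = 2
Gauss-Bonnet: total defect = 2*pi*chi = 4*pi; visible defects sum to (19/8)*pi

Answer: defect(P2) = (13/8)*pi


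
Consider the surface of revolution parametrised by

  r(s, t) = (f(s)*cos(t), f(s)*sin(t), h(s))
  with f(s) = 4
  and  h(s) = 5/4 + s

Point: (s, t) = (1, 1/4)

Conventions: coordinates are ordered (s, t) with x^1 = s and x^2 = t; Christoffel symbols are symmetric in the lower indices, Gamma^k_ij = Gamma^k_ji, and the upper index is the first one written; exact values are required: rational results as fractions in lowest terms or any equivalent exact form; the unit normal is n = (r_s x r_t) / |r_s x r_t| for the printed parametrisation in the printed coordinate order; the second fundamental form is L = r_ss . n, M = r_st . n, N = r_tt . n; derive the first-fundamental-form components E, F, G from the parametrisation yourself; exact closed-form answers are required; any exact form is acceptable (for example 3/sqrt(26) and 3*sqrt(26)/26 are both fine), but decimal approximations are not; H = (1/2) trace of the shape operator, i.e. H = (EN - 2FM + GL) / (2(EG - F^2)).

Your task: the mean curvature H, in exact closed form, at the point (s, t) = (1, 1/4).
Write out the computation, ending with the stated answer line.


f = 4, f' = 0, f'' = 0, h' = 1, h'' = 0
E = 1, F = 0, G = 16; answer radicand W^2 = 1
unnormalised second-form numerators: l = 0, m = 0, n = 4; L = l/sqrt(1), and similarly M = m/sqrt(W^2), N = n/sqrt(W^2)
H = (E*n - 2*F*m + G*l) / (2*(EG - F^2)*sqrt(W^2)); E*n - 2*F*m + G*l = 4, EG - F^2 = 16, so H = (1/8)/sqrt(1)

Answer: H = 1/8


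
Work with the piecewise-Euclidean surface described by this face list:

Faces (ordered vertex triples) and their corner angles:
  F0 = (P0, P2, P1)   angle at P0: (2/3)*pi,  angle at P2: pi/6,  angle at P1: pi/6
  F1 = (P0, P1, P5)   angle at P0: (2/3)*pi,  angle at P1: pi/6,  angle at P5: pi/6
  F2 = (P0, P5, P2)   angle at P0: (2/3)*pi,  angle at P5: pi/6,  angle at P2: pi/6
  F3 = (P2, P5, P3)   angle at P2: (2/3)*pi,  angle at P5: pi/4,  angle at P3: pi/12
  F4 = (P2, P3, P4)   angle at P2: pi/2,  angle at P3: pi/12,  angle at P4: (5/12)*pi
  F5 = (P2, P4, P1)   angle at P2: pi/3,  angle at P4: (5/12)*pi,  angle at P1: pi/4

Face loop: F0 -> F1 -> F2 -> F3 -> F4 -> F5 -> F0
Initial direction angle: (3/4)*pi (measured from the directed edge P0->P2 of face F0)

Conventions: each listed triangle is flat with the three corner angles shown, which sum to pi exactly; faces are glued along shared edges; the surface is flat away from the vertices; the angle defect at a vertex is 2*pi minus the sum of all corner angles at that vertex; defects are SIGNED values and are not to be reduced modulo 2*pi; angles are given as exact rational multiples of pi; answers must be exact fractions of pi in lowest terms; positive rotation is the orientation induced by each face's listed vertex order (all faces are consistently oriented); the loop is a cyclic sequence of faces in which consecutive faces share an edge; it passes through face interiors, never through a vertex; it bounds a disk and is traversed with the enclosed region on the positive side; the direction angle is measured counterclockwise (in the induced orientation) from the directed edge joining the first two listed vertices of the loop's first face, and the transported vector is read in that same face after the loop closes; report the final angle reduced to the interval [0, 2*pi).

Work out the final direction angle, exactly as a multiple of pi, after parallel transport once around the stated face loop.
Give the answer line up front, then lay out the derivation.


Answer: final direction angle = (11/12)*pi

enclosed vertex P0: corner angles sum to 2*pi, defect = 2*pi - 2*pi = 0
enclosed vertex P2: corner angles sum to (11/6)*pi, defect = 2*pi - (11/6)*pi = pi/6
holonomy = initial angle + sum of enclosed defects (mod 2*pi), positive in the induced orientation
final angle = (3/4)*pi + pi/6 = (11/12)*pi (mod 2*pi)


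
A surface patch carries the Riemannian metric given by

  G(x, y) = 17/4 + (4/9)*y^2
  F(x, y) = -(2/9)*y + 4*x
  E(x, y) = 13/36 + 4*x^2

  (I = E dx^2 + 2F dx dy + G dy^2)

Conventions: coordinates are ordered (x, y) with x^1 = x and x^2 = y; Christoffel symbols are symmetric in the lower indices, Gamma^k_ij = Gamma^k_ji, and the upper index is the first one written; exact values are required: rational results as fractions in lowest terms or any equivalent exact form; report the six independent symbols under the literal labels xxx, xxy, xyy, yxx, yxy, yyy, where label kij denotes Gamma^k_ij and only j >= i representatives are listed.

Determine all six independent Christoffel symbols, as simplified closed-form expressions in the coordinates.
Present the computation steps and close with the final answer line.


E = 13/36 + 4*x^2; F = -(2/9)*y + 4*x; G = 17/4 + (4/9)*y^2
Gamma^k_ij = (1/2) g^{kl} (d_i g_jl + d_j g_il - d_l g_ij), with g^inv = (1/(EG-F^2)) [[G, -F], [-F, E]]
first partials: E_x = 8*x, E_y = 0, F_x = 4, F_y = -2/9, G_x = 0, G_y = (8/9)*y
D = EG - F^2 = 221/144 + (1/9)*y^2 + (16/9)*x*y + x^2 + (16/9)*x^2*y^2
expanded: Gamma^x_xx = (G E_x - 2F F_x + F E_y)/(2D), Gamma^x_xy = (G E_y - F G_x)/(2D), Gamma^x_yy = (2G F_y - G G_x - F G_y)/(2D), Gamma^y_xx = (2E F_x - E E_y - F E_x)/(2D), Gamma^y_xy = (E G_x - F E_y)/(2D), Gamma^y_yy = (E G_y - 2F F_y + F G_x)/(2D); substitute and cancel common factors

Answer: Gamma_xxx = (256*x*y^2 + 144*x + 128*y)/(256*x^2*y^2 + 144*x^2 + 256*x*y + 16*y^2 + 221), Gamma_xxy = 0, Gamma_xyy = (-256*x*y - 136)/(256*x^2*y^2 + 144*x^2 + 256*x*y + 16*y^2 + 221), Gamma_yxx = (128*x*y + 208)/(256*x^2*y^2 + 144*x^2 + 256*x*y + 16*y^2 + 221), Gamma_yxy = 0, Gamma_yyy = (256*x^2*y + 128*x + 16*y)/(256*x^2*y^2 + 144*x^2 + 256*x*y + 16*y^2 + 221)


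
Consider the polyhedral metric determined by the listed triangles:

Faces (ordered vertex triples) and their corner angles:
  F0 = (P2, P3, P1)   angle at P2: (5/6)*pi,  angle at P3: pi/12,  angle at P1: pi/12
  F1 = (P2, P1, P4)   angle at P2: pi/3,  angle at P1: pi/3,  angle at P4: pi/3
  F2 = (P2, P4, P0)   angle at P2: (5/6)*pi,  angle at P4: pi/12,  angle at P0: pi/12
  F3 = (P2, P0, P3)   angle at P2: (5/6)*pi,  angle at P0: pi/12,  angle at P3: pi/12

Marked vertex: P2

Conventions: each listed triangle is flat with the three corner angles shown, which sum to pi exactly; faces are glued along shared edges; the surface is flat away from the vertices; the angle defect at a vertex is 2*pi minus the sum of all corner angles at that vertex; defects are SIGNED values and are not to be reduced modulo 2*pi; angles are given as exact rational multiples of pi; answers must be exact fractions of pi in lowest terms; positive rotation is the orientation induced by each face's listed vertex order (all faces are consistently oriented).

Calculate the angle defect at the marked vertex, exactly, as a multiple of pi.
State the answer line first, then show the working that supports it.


Answer: defect(P2) = (-5/6)*pi

Sum of corner angles at P2: (17/6)*pi
defect = 2*pi - (17/6)*pi


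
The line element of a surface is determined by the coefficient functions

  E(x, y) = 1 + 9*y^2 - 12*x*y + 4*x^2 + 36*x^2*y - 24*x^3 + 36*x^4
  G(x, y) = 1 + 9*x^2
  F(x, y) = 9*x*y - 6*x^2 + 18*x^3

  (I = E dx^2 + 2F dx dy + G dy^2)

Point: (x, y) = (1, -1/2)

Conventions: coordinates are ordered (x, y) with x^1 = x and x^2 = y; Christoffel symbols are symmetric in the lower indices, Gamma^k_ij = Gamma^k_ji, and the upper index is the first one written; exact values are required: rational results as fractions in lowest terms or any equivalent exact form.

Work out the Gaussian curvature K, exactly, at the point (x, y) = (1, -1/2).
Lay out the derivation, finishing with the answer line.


E = 29/4, F = 15/2, G = 10, EG - F^2 = 65/4 at the point
E_x = 50, E_y = 15, F_x = 75/2, F_y = 9, G_x = 18, G_y = 0
E_yy = 18, F_xy = 9, G_xx = 18
By Brioschi, K is (det M1 - det M2) divided by (EG - F^2) squared.
M1 = [[-E_yy/2 + F_xy - G_xx/2, E_x/2, F_x - E_y/2], [F_y - G_x/2, E, F], [G_y/2, F, G]] = [[-9, 25, 30], [0, 29/4, 15/2], [0, 15/2, 10]]; det M1 = -585/4
M2 = [[0, E_y/2, G_x/2], [E_y/2, E, F], [G_x/2, F, G]] = [[0, 15/2, 9], [15/2, 29/4, 15/2], [9, 15/2, 10]]; det M2 = -549/4
det M1 - det M2 = -9; K = -9 / (65/4)^2 = -144/4225

Answer: K = -144/4225


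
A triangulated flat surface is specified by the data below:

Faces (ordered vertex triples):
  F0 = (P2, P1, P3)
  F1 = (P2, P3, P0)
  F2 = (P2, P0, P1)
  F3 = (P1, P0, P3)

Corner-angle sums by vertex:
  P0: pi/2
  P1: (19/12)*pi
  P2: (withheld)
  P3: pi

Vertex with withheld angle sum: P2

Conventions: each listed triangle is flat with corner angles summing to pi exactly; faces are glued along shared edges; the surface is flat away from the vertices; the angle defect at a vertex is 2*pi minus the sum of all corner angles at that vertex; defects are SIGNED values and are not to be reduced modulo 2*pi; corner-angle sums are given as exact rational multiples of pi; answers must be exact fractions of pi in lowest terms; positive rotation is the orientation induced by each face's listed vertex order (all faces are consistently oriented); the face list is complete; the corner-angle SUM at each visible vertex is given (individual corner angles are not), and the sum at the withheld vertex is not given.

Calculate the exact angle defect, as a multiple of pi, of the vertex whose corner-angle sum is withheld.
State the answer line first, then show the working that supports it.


Answer: defect(P2) = (13/12)*pi

V = 4, E = 6, F = 4; chi = V - E + F = 2
Gauss-Bonnet: total defect = 2*pi*chi = 4*pi; visible defects sum to (35/12)*pi


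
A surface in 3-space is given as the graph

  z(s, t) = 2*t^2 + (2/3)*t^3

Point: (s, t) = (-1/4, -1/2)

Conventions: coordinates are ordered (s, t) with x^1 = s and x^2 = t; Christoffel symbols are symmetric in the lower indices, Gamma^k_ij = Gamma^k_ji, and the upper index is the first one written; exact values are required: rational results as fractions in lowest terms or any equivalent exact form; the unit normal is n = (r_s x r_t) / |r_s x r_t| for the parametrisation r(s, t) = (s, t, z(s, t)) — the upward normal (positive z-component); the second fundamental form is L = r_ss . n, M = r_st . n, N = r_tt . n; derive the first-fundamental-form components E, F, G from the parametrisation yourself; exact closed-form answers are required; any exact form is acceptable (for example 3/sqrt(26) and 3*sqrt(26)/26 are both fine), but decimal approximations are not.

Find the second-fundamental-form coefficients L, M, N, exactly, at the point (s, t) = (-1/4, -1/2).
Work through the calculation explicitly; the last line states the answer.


z_s = 0, z_t = -3/2, z_ss = 0, z_st = 0, z_tt = 2
E = 1, F = 0, G = 13/4; answer radicand W^2 = 13/4
unnormalised second-form numerators: l = 0, m = 0, n = 2; L = l/sqrt(13/4), and similarly M = m/sqrt(W^2), N = n/sqrt(W^2)

Answer: L = 0, M = 0, N = 4*sqrt(13)/13


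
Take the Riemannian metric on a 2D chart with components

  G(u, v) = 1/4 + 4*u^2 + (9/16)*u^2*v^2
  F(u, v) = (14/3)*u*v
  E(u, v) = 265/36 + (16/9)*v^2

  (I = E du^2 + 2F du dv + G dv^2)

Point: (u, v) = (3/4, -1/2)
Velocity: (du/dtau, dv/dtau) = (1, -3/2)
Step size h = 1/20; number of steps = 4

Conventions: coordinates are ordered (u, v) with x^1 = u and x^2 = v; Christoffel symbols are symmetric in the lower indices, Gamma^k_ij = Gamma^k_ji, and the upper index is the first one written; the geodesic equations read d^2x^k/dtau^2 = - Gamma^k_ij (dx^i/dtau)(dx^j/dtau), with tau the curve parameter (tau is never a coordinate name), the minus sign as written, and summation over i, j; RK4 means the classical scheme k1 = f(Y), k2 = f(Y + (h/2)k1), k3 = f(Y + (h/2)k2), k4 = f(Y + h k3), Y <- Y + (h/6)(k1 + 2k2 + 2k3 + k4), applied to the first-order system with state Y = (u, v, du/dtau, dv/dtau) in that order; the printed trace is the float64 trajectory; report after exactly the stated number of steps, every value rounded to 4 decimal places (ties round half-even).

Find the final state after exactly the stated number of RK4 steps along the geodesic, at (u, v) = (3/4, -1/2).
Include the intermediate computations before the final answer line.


f(Y) = (du/dtau, dv/dtau, -Gamma^u_ij Y'^i Y'^j, -Gamma^v_ij Y'^i Y'^j) with the Gammas evaluated at the stage position; h = 0.050000; intermediate values shown to 6 dp
step 0: u = 0.7500, v = -0.5000, du/dtau = 1.0000, dv/dtau = -1.5000
step 1:
  k1: at (u, v) = (0.750000, -0.500000), (du/dtau, dv/dtau) = (1.000000, -1.500000); Gamma_uuu = -0.148093, Gamma_uuv = 0.184080, Gamma_uvv = 0.043394, Gamma_vuu = -0.660543, Gamma_vuv = 1.328994, Gamma_vvv = -0.031896; k1 = (1.000000, -1.500000, 0.602699, 4.719291)
  k2: at (u, v) = (0.775000, -0.537500), (du/dtau, dv/dtau) = (1.015067, -1.382018); Gamma_uuu = -0.168847, Gamma_uuv = 0.203790, Gamma_uvv = 0.040359, Gamma_vuu = -0.683977, Gamma_vuv = 1.317077, Gamma_vvv = -0.037504; k2 = (1.015067, -1.382018, 0.668658, 4.471675)
  k3: at (u, v) = (0.775377, -0.534550), (du/dtau, dv/dtau) = (1.016716, -1.388208); Gamma_uuu = -0.166772, Gamma_uuv = 0.202416, Gamma_uvv = 0.040743, Gamma_vuu = -0.678486, Gamma_vuv = 1.314808, Gamma_vvv = -0.037060; k3 = (1.016716, -1.388208, 0.665263, 4.484254)
  k4: at (u, v) = (0.800836, -0.569410), (du/dtau, dv/dtau) = (1.033263, -1.275787); Gamma_uuu = -0.186725, Gamma_uuv = 0.221864, Gamma_uvv = 0.037346, Gamma_vuu = -0.696486, Gamma_vuv = 1.303245, Gamma_vvv = -0.042950; k4 = (1.033263, -1.275787, 0.723500, 4.249435)
  Y <- Y + (h/6)(k1 + 2k2 + 2k3 + k4): u = 0.8008, v = -0.5693, du/dtau = 1.0333, dv/dtau = -1.2760
step 2:
  k1: at (u, v) = (0.800807, -0.569302), (du/dtau, dv/dtau) = (1.033284, -1.275995); Gamma_uuu = -0.186652, Gamma_uuv = 0.221806, Gamma_uvv = 0.037360, Gamma_vuu = -0.696352, Gamma_vuv = 1.303212, Gamma_vvv = -0.042931; k1 = (1.033284, -1.275995, 0.723343, 4.249856)
  k2: at (u, v) = (0.826639, -0.601202), (du/dtau, dv/dtau) = (1.051367, -1.169749); Gamma_uuu = -0.205400, Gamma_uuv = 0.240753, Gamma_uvv = 0.033653, Gamma_vuu = -0.708838, Gamma_vuv = 1.291688, Gamma_vvv = -0.049015; k2 = (1.051367, -1.169749, 0.773169, 4.027725)
  k3: at (u, v) = (0.827091, -0.598546), (du/dtau, dv/dtau) = (1.052613, -1.175302); Gamma_uuu = -0.203294, Gamma_uuv = 0.239380, Gamma_uvv = 0.034089, Gamma_vuu = -0.703799, Gamma_vuv = 1.289321, Gamma_vvv = -0.048513; k3 = (1.052613, -1.175302, 0.770452, 4.036955)
  k4: at (u, v) = (0.853438, -0.628067), (du/dtau, dv/dtau) = (1.071806, -1.074147); Gamma_uuu = -0.220849, Gamma_uuv = 0.257911, Gamma_uvv = 0.030096, Gamma_vuu = -0.711827, Gamma_vuv = 1.277658, Gamma_vvv = -0.054747; k4 = (1.071806, -1.074147, 0.812835, 3.822770)
  Y <- Y + (h/6)(k1 + 2k2 + 2k3 + k4): u = 0.8534, v = -0.6280, du/dtau = 1.0718, dv/dtau = -1.0743
step 3:
  k1: at (u, v) = (0.853416, -0.627971), (du/dtau, dv/dtau) = (1.071812, -1.074312); Gamma_uuu = -0.220777, Gamma_uuv = 0.257855, Gamma_uvv = 0.030112, Gamma_vuu = -0.711703, Gamma_vuv = 1.277616, Gamma_vvv = -0.054727; k1 = (1.071812, -1.074312, 0.812691, 3.823002)
  k2: at (u, v) = (0.880211, -0.654828), (du/dtau, dv/dtau) = (1.092129, -0.978737); Gamma_uuu = -0.236790, Gamma_uuv = 0.275727, Gamma_uvv = 0.025902, Gamma_vuu = -0.715123, Gamma_vuv = 1.265513, Gamma_vvv = -0.061005; k2 = (1.092129, -0.978737, 0.847071, 3.616830)
  k3: at (u, v) = (0.880719, -0.652439), (du/dtau, dv/dtau) = (1.092989, -0.983891); Gamma_uuu = -0.234714, Gamma_uuv = 0.274366, Gamma_uvv = 0.026379, Gamma_vuu = -0.710554, Gamma_vuv = 1.263139, Gamma_vvv = -0.060460; k3 = (1.092989, -0.983891, 0.844956, 3.624088)
  k4: at (u, v) = (0.908065, -0.677165), (du/dtau, dv/dtau) = (1.114060, -0.893108); Gamma_uuu = -0.249309, Gamma_uuv = 0.291671, Gamma_uvv = 0.021967, Gamma_vuu = -0.710357, Gamma_vuv = 1.250580, Gamma_vvv = -0.066751; k4 = (1.114060, -0.893108, 0.872313, 3.423482)
  Y <- Y + (h/6)(k1 + 2k2 + 2k3 + k4): u = 0.9080, v = -0.6771, du/dtau = 1.1141, dv/dtau = -0.8932
step 4:
  k1: at (u, v) = (0.908050, -0.677076), (du/dtau, dv/dtau) = (1.114054, -0.893243); Gamma_uuu = -0.249237, Gamma_uuv = 0.291615, Gamma_uvv = 0.021985, Gamma_vuu = -0.710239, Gamma_vuv = 1.250529, Gamma_vvv = -0.066729; k1 = (1.114054, -0.893243, 0.872174, 3.423585)
  k2: at (u, v) = (0.935901, -0.699407), (du/dtau, dv/dtau) = (1.135859, -0.807653); Gamma_uuu = -0.262105, Gamma_uuv = 0.308107, Gamma_uvv = 0.017456, Gamma_vuu = -0.706233, Gamma_vuv = 1.237226, Gamma_vvv = -0.072916; k2 = (1.135859, -0.807653, 0.892077, 3.228740)
  k3: at (u, v) = (0.936446, -0.697268), (du/dtau, dv/dtau) = (1.136356, -0.812524); Gamma_uuu = -0.260117, Gamma_uuv = 0.306777, Gamma_uvv = 0.017963, Gamma_vuu = -0.702165, Gamma_vuv = 1.234924, Gamma_vvv = -0.072347; k3 = (1.136356, -0.812524, 0.890536, 3.234923)
  k4: at (u, v) = (0.964868, -0.717703), (du/dtau, dv/dtau) = (1.158581, -0.731496); Gamma_uuu = -0.271482, Gamma_uuv = 0.322573, Gamma_uvv = 0.013321, Gamma_vuu = -0.695323, Gamma_vuv = 1.221001, Gamma_vvv = -0.078422; k4 = (1.158581, -0.731496, 0.904045, 3.044893)
  Y <- Y + (h/6)(k1 + 2k2 + 2k3 + k4): u = 0.9649, v = -0.7176, du/dtau = 1.1586, dv/dtau = -0.7316

Answer: u = 0.9649, v = -0.7176, du/dtau = 1.1586, dv/dtau = -0.7316


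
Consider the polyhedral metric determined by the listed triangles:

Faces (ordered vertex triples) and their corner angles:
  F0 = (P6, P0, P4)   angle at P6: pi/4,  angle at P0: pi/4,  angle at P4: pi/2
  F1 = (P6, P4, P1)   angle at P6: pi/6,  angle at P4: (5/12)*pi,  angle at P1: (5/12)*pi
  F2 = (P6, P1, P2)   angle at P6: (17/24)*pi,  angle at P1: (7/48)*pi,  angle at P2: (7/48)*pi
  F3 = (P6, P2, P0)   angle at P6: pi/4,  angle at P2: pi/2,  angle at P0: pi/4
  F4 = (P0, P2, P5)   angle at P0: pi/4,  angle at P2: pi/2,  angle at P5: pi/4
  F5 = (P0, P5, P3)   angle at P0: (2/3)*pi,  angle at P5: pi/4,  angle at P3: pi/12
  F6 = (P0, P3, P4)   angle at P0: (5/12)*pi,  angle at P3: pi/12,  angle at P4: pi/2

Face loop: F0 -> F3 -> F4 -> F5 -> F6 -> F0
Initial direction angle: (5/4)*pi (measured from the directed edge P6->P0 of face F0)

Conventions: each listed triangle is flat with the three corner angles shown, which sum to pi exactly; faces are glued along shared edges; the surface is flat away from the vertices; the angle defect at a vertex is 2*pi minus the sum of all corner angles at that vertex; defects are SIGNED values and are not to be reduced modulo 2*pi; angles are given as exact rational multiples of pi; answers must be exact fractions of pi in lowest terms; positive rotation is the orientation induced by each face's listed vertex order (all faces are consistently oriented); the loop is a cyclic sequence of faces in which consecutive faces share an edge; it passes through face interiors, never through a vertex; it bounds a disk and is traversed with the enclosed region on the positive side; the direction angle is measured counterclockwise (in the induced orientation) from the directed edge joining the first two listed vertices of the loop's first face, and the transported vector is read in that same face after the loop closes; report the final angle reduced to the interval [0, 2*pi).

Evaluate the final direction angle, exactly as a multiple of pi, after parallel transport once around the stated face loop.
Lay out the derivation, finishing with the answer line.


enclosed vertex P0: corner angles sum to (11/6)*pi, defect = 2*pi - (11/6)*pi = pi/6
the final direction is the initial angle plus the enclosed defects, taken mod 2*pi in the induced orientation
final angle = (5/4)*pi + pi/6 = (17/12)*pi (mod 2*pi)

Answer: final direction angle = (17/12)*pi


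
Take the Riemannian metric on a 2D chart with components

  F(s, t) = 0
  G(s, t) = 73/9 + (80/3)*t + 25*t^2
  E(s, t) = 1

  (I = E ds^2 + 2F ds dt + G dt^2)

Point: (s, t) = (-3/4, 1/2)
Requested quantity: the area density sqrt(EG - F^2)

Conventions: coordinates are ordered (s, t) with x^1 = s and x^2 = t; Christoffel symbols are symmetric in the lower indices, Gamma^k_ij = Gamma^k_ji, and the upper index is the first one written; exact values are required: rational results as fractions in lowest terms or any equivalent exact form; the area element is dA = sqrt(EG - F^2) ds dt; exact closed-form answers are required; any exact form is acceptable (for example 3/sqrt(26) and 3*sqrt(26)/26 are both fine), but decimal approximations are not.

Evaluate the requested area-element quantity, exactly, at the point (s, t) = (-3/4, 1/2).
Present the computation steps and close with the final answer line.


E = 1, F = 0, G = 997/36; EG - F^2 = 997/36

Answer: sqrt(EG - F^2) = sqrt(997)/6


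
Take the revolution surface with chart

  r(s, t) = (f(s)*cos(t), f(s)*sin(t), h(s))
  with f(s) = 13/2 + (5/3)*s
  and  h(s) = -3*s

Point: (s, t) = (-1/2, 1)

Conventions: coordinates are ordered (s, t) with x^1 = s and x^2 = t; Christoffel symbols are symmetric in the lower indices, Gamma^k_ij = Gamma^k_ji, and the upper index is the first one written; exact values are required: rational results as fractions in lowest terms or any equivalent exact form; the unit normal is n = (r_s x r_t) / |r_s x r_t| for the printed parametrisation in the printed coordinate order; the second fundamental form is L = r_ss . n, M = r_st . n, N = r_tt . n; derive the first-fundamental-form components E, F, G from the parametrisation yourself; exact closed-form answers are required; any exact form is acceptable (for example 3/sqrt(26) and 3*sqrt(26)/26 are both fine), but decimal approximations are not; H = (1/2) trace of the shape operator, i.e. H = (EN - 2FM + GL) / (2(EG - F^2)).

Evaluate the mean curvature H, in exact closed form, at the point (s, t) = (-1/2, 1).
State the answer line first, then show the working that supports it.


Answer: H = -27*sqrt(106)/3604

f = 17/3, f' = 5/3, f'' = 0, h' = -3, h'' = 0
E = 106/9, F = 0, G = 289/9; answer radicand W^2 = 106/9
unnormalised second-form numerators: l = 0, m = 0, n = -17; L = l/sqrt(106/9), and similarly M = m/sqrt(W^2), N = n/sqrt(W^2)
H = (E*n - 2*F*m + G*l) / (2*(EG - F^2)*sqrt(W^2)); E*n - 2*F*m + G*l = -1802/9, EG - F^2 = 30634/81, so H = (-9/34)/sqrt(106/9)


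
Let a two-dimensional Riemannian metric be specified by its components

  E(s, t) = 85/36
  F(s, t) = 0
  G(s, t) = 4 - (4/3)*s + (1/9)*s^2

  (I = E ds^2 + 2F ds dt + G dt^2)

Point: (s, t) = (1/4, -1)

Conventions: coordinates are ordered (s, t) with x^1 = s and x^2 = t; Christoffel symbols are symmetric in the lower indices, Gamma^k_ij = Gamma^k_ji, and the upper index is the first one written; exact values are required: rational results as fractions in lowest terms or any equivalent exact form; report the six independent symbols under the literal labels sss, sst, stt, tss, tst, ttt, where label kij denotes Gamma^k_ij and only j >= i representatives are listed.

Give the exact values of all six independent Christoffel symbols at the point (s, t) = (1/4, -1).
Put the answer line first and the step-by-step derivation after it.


Answer: Gamma_sss = 0, Gamma_sst = 0, Gamma_stt = 23/85, Gamma_tss = 0, Gamma_tst = -4/23, Gamma_ttt = 0

E = 85/36, F = 0, G = 529/144 at the point
E_s = 0, E_t = 0, F_s = 0, F_t = 0, G_s = -23/18, G_t = 0
EG - F^2 = 44965/5184;  g^inv = (5184/44965) * [[529/144, 0], [0, 85/36]]
first-kind symbols [ij,l] = (1/2)(d_i g_jl + d_j g_il - d_l g_ij): [ss,s] = E_s/2 = 0, [ss,t] = F_s - E_t/2 = 0, [st,s] = E_t/2 = 0, [st,t] = G_s/2 = -23/36, [tt,s] = F_t - G_s/2 = 23/36, [tt,t] = G_t/2 = 0
Gamma^s_ij = (G*[ij,s] - F*[ij,t])/(EG - F^2), Gamma^t_ij = (E*[ij,t] - F*[ij,s])/(EG - F^2)


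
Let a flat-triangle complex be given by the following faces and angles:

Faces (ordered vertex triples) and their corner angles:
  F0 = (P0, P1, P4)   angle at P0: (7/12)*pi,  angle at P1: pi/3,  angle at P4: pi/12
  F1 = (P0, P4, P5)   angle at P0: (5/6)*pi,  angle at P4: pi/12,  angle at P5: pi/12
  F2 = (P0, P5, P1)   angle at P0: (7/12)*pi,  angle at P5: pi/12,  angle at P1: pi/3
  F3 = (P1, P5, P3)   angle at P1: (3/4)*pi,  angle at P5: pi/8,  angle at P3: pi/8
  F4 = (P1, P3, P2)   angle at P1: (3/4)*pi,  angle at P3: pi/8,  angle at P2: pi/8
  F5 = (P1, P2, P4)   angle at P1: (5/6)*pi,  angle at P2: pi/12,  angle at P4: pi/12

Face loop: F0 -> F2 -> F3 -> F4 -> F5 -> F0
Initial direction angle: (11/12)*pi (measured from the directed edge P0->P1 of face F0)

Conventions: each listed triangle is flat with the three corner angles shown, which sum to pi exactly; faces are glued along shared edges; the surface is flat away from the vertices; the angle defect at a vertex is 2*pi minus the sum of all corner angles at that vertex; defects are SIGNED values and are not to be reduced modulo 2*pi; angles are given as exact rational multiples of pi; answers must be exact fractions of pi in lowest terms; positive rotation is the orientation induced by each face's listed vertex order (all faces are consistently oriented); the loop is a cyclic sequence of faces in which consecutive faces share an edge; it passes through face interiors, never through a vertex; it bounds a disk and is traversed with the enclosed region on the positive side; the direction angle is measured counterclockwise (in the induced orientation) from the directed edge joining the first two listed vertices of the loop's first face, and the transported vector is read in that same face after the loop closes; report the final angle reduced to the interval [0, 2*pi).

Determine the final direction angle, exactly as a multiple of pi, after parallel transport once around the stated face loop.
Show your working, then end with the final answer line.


enclosed vertex P1: corner angles sum to 3*pi, defect = 2*pi - 3*pi = -pi
adding the enclosed defects to the starting angle (mod 2*pi, induced orientation) gives the holonomy
final angle = (11/12)*pi - pi = (23/12)*pi (mod 2*pi)

Answer: final direction angle = (23/12)*pi
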